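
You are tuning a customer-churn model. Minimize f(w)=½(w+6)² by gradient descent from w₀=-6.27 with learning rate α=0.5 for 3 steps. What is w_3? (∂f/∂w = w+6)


step 1: grad = -6.27+6 = -0.27; w = -6.27 - 0.5·(-0.27) = -6.135
step 2: grad = -6.135+6 = -0.135; w = -6.135 - 0.5·(-0.135) = -6.0675
step 3: grad = -6.0675+6 = -0.0675; w = -6.0675 - 0.5·(-0.0675) = -6.03375

-6.03375


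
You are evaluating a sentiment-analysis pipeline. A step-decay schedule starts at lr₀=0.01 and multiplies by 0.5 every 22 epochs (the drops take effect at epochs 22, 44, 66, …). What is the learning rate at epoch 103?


n_drops = ⌊103/22⌋ = 4
lr = 0.01·0.5^4 = 0.01·0.0625 = 0.000625

0.000625


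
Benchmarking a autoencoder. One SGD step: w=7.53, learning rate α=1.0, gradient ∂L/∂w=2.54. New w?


w_new = w - α·∇
= 7.53 - 1.0·2.54
= 7.53 - 2.54
= 4.99

4.99


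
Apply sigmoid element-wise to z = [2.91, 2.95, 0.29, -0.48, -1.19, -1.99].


σ(2.91) = 1/(1+e^-2.91) = 0.9483
σ(2.95) = 1/(1+e^-2.95) = 0.9503
σ(0.29) = 1/(1+e^-0.29) = 0.572
σ(-0.48) = 1/(1+e^0.48) = 0.3823
σ(-1.19) = 1/(1+e^1.19) = 0.2333
σ(-1.99) = 1/(1+e^1.99) = 0.1203
result = [0.9483, 0.9503, 0.572, 0.3823, 0.2333, 0.1203]

[0.9483, 0.9503, 0.572, 0.3823, 0.2333, 0.1203]


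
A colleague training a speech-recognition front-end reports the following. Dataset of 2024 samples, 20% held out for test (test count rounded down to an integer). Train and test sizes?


Test = ⌊2024·20/100⌋ = 404
Train = 2024 - 404 = 1620

Train: 1620, Test: 404


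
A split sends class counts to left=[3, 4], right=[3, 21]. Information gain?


Parent = [6, 25], H_parent = 0.7088
H_left = 0.9852 (n=7), H_right = 0.5436 (n=24)
H_children = (7/31)·0.9852 + (24/31)·0.5436 = 0.6433
IG = 0.7088 - 0.6433 = 0.0655

0.0655


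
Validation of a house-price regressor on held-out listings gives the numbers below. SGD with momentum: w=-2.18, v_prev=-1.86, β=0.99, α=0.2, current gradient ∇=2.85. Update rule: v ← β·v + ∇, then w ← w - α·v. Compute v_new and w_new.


v_new = 0.99·-1.86 + 2.85 = -1.8414 + 2.85 = 1.0086
w_new = -2.18 - 0.2·1.0086 = -2.18 - 0.20172 = -2.38172

v_new=1.0086, w_new=-2.38172


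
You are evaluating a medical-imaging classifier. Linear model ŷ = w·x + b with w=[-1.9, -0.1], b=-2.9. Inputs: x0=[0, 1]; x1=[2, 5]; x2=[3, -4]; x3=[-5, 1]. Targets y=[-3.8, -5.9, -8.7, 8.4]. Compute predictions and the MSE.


ŷ0 = (-1.9)·(0) + (-0.1)·(1) - 2.9 = -3.0
ŷ1 = (-1.9)·(2) + (-0.1)·(5) - 2.9 = -7.2
ŷ2 = (-1.9)·(3) + (-0.1)·(-4) - 2.9 = -8.2
ŷ3 = (-1.9)·(-5) + (-0.1)·(1) - 2.9 = 6.5
errors² = [0.64, 1.69, 0.25, 3.61]
MSE = 6.1900/4 = 1.5475

1.5475


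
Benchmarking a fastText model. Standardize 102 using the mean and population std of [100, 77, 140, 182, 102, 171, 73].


μ = 120.7143, σ = 40.7491
z = (102 - 120.7143)/40.7491 = -0.4593

-0.4593


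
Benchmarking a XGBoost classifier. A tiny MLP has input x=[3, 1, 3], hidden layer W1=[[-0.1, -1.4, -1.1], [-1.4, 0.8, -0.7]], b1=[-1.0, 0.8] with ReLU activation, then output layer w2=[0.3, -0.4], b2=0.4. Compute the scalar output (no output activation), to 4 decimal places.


z1[0] = (-0.1)·(3) + (-1.4)·(1) + (-1.1)·(3) - 1.0 = -6.0
z1[1] = (-1.4)·(3) + (0.8)·(1) + (-0.7)·(3) + 0.8 = -4.7
h = ReLU(z1) = [0.0, 0.0]
output = (0.3)·(0.0) + (-0.4)·(0.0) + 0.4 = 0.4

0.4


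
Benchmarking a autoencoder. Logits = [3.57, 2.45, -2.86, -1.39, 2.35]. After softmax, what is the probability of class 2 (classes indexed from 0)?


Exponentials: e^3.57=35.5166, e^2.45=11.5883, e^-2.86=0.0573, e^-1.39=0.2491, e^2.35=10.4856
Sum = 57.8969
Softmax = [0.6134, 0.2002, 0.001, 0.0043, 0.1811]
p[2] = 0.0573/57.8969 = 0.001

0.001


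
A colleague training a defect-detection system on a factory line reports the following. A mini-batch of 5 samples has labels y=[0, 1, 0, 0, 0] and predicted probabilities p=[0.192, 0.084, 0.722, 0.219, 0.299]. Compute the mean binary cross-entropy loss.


L[0] = -ln(1-0.192) = -ln(0.808) = 0.2132
L[1] = -ln(0.084) = 2.4769
L[2] = -ln(1-0.722) = -ln(0.278) = 1.2801
L[3] = -ln(1-0.219) = -ln(0.781) = 0.2472
L[4] = -ln(1-0.299) = -ln(0.701) = 0.3552
mean = (0.2132 + 2.4769 + 1.2801 + 0.2472 + 0.3552)/5 = 0.9145

0.9145


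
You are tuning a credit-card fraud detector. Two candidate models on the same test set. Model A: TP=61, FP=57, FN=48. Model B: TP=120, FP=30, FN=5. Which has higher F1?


Model A: P=61/118=0.5169, R=61/109=0.5596, F1=2PR/(P+R)=2TP/(2TP+FP+FN)=122/227=0.5374
Model B: P=120/150=0.8, R=120/125=0.96, F1=2PR/(P+R)=2TP/(2TP+FP+FN)=240/275=0.8727
0.5374 < 0.8727 → Model B

Model B


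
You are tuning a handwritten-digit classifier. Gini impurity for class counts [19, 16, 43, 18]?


Probabilities: [19/96, 16/96, 43/96, 18/96] ≈ [0.1979, 0.1667, 0.4479, 0.1875]
Σpᵢ² = (361 + 256 + 1849 + 324)/96² = 2790/9216
Gini = 1 - Σpᵢ² = 1 - 2790/9216 = 0.6973

0.6973


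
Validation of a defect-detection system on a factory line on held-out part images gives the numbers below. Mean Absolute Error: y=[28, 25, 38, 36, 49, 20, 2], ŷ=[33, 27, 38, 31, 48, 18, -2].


Absolute errors: |28-33|=5, |25-27|=2, |38-38|=0, |36-31|=5, |49-48|=1, |20-18|=2, |2+ 2|=4
Sum = 19
MAE = 19/7 = 19/7

19/7


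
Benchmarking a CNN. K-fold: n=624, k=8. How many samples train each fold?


Fold size = 624/8 = 78
Training per fold = 624 - 78 = 546

546


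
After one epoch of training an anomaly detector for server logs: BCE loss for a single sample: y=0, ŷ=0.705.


BCE = -[y·ln(p) + (1-y)·ln(1-p)]
= -0 - 1·ln(1-0.705)
= -ln(0.295) = 1.2208

1.2208


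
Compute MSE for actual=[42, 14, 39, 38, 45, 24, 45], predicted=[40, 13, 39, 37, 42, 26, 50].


Squared errors: (42-40)²=4, (14-13)²=1, (39-39)²=0, (38-37)²=1, (45-42)²=9, (24-26)²=4, (45-50)²=25
Sum = 44
MSE = 44/7 = 44/7

44/7


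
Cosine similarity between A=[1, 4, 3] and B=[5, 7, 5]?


A·B = 1·5 + 4·7 + 3·5 = 48
‖A‖ = √26 = 5.099, ‖B‖ = √99 = 9.9499
cos = 48/(√26·√99) = 48/√2574 = 0.9461

0.9461


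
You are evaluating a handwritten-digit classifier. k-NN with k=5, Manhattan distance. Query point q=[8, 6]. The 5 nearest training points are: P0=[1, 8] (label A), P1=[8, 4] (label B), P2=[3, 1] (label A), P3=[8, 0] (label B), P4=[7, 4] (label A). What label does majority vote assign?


d(q,P0) = 9  (label A)
d(q,P1) = 2  (label B)
d(q,P2) = 10  (label A)
d(q,P3) = 6  (label B)
d(q,P4) = 3  (label A)
Votes: A=3, B=2
Majority → A

A


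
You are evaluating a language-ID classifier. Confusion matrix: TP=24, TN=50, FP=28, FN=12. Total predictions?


Total = TP + TN + FP + FN
= 24 + 50 + 28 + 12
= 114
(Predicted positive: 52, predicted negative: 62)

114


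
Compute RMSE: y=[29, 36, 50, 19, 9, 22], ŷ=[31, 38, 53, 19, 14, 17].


MSE = 67/6 = 11.1667
RMSE = √(67/6) = 3.3417

3.3417


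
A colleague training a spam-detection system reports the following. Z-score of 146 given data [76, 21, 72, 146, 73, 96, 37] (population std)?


μ = 74.4286, σ = 37.519
z = (146 - 74.4286)/37.519 = 1.9076

1.9076


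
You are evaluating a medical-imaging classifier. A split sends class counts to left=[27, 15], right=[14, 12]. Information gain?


Parent = [41, 27], H_parent = 0.9692
H_left = 0.9403 (n=42), H_right = 0.9957 (n=26)
H_children = (42/68)·0.9403 + (26/68)·0.9957 = 0.9615
IG = 0.9692 - 0.9615 = 0.0077

0.0077


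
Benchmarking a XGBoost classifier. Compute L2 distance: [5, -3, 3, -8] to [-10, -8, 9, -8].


d = √((5+ 10)² + (-3+ 8)² + (3-9)² + (-8+ 8)²)
  = √(225 + 25 + 36 + 0)
  = √286 = 16.9115

16.9115


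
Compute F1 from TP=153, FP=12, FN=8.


Precision = 153/165 = 0.9273
Recall = 153/161 = 0.9503
F1 = 2·P·R/(P+R) = 2·TP/(2·TP+FP+FN) = 306/(306+12+8) = 306/326 = 0.9387

0.9387


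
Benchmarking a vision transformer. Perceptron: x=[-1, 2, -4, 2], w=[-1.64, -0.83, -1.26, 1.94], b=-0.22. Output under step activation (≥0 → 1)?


z = (-1)·(-1.64) + (2)·(-0.83) + (-4)·(-1.26) + (2)·(1.94) - 0.22
  = 8.68
step(z) = 1 (z≥0)

1


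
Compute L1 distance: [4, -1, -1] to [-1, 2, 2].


d = |4+ 1| + |-1-2| + |-1-2|
  = 5 + 3 + 3
  = 11

11


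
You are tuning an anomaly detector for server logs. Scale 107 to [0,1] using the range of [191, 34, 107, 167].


min=34, max=191
(107-34)/(191-34) = 73/157 = 0.465

0.465


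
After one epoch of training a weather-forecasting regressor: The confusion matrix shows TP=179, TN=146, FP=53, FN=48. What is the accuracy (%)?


Accuracy = (TP+TN)/(TP+TN+FP+FN)
= (179+146)/(426)
= 325/426 = 76.29%

76.29%


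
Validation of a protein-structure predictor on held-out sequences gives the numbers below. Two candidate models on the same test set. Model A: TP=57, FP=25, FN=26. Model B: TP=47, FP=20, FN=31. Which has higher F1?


Model A: P=57/82=0.6951, R=57/83=0.6867, F1=2PR/(P+R)=2TP/(2TP+FP+FN)=114/165=0.6909
Model B: P=47/67=0.7015, R=47/78=0.6026, F1=2PR/(P+R)=2TP/(2TP+FP+FN)=94/145=0.6483
0.6909 > 0.6483 → Model A

Model A


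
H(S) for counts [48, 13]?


Probabilities: [48/61, 13/61] ≈ [0.7869, 0.2131]
H = -((48/61)·log₂(48/61) + (13/61)·log₂(13/61))
  = 0.7474 bits

0.7474 bits


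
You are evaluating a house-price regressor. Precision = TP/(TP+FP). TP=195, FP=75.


Precision = TP/(TP+FP)
= 195/(195+75)
= 195/270 = 72.22%

72.22%


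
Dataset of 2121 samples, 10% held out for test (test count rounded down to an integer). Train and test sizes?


Test = ⌊2121·10/100⌋ = 212
Train = 2121 - 212 = 1909

Train: 1909, Test: 212


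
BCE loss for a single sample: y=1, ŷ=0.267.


BCE = -[y·ln(p) + (1-y)·ln(1-p)]
= -1·ln(0.267) - 0
= -ln(0.267) = 1.3205

1.3205


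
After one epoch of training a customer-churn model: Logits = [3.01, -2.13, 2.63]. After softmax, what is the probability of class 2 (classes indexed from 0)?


Exponentials: e^3.01=20.2874, e^-2.13=0.1188, e^2.63=13.8738
Sum = 34.28
Softmax = [0.5918, 0.0035, 0.4047]
p[2] = 13.8738/34.28 = 0.4047

0.4047


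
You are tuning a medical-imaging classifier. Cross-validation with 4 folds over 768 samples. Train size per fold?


Fold size = 768/4 = 192
Training per fold = 768 - 192 = 576

576


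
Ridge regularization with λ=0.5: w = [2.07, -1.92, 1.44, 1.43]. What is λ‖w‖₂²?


‖w‖₂² = (2.07)² + (-1.92)² + (1.44)² + (1.43)²
     = 4.2849 + 3.6864 + 2.0736 + 2.0449
     = 12.0898
λ·‖w‖₂² = 0.5·12.0898 = 6.0449

6.0449


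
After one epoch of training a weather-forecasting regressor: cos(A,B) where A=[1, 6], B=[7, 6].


A·B = 1·7 + 6·6 = 43
‖A‖ = √37 = 6.0828, ‖B‖ = √85 = 9.2195
cos = 43/(√37·√85) = 43/√3145 = 0.7668

0.7668


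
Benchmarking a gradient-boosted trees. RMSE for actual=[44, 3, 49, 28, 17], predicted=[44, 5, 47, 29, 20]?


MSE = 18/5 = 3.6
RMSE = √(18/5) = 1.8974

1.8974


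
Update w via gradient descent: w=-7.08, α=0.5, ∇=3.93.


w_new = w - α·∇
= -7.08 - 0.5·3.93
= -7.08 - 1.965
= -9.045

-9.045


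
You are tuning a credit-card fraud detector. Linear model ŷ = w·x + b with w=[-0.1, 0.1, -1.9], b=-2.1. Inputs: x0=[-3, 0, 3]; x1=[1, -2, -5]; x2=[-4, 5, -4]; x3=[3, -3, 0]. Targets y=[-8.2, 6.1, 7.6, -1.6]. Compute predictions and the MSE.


ŷ0 = (-0.1)·(-3) + (0.1)·(0) + (-1.9)·(3) - 2.1 = -7.5
ŷ1 = (-0.1)·(1) + (0.1)·(-2) + (-1.9)·(-5) - 2.1 = 7.1
ŷ2 = (-0.1)·(-4) + (0.1)·(5) + (-1.9)·(-4) - 2.1 = 6.4
ŷ3 = (-0.1)·(3) + (0.1)·(-3) + (-1.9)·(0) - 2.1 = -2.7
errors² = [0.49, 1.0, 1.44, 1.21]
MSE = 4.1400/4 = 1.035

1.035


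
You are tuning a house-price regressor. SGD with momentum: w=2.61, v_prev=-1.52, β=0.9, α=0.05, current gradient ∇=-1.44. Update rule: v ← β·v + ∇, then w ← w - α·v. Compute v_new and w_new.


v_new = 0.9·-1.52 - 1.44 = -1.368 - 1.44 = -2.808
w_new = 2.61 - 0.05·-2.808 = 2.61 + 0.1404 = 2.7504

v_new=-2.808, w_new=2.7504


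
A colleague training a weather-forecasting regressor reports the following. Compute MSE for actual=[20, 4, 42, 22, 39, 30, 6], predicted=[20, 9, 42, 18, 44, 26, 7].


Squared errors: (20-20)²=0, (4-9)²=25, (42-42)²=0, (22-18)²=16, (39-44)²=25, (30-26)²=16, (6-7)²=1
Sum = 83
MSE = 83/7 = 83/7

83/7


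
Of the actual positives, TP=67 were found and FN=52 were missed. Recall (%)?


Recall = TP/(TP+FN)
= 67/(67+52)
= 67/119 = 56.3%

56.3%


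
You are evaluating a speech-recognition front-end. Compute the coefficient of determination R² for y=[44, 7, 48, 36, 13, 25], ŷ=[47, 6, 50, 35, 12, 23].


ȳ = 28.8333
SS_res = Σ(y-ŷ)² = 20
SS_tot = Σ(y-ȳ)² = 1390.83
R² = 1 - SS_res/SS_tot = 1 - 0.0144 = 0.9856

0.9856


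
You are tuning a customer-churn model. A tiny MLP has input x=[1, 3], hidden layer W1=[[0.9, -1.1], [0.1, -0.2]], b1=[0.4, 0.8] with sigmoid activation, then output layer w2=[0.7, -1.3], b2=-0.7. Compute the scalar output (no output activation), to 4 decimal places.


z1[0] = (0.9)·(1) + (-1.1)·(3) + 0.4 = -2.0
z1[1] = (0.1)·(1) + (-0.2)·(3) + 0.8 = 0.3
h = sigmoid(z1) = [0.1192, 0.5744]
output = (0.7)·(0.1192) + (-1.3)·(0.5744) - 0.7 = -1.3633

-1.3633


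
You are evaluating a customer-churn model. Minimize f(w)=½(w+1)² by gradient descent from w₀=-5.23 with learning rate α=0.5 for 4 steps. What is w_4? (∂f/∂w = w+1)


step 1: grad = -5.23+1 = -4.23; w = -5.23 - 0.5·(-4.23) = -3.115
step 2: grad = -3.115+1 = -2.115; w = -3.115 - 0.5·(-2.115) = -2.0575
step 3: grad = -2.0575+1 = -1.0575; w = -2.0575 - 0.5·(-1.0575) = -1.52875
step 4: grad = -1.52875+1 = -0.52875; w = -1.52875 - 0.5·(-0.52875) = -1.264375

-1.264375


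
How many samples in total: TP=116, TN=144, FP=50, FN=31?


Total = TP + TN + FP + FN
= 116 + 144 + 50 + 31
= 341
(Predicted positive: 166, predicted negative: 175)

341


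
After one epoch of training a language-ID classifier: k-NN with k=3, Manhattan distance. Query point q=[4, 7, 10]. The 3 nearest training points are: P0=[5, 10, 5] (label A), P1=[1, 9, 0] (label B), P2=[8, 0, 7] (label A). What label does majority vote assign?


d(q,P0) = 9  (label A)
d(q,P1) = 15  (label B)
d(q,P2) = 14  (label A)
Votes: A=2, B=1
Majority → A

A


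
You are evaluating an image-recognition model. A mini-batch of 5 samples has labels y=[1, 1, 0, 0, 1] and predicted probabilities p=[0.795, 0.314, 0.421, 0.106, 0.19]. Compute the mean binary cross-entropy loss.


L[0] = -ln(0.795) = 0.2294
L[1] = -ln(0.314) = 1.1584
L[2] = -ln(1-0.421) = -ln(0.579) = 0.5465
L[3] = -ln(1-0.106) = -ln(0.894) = 0.112
L[4] = -ln(0.19) = 1.6607
mean = (0.2294 + 1.1584 + 0.5465 + 0.112 + 1.6607)/5 = 0.7414

0.7414


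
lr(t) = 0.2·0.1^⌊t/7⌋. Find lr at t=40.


n_drops = ⌊40/7⌋ = 5
lr = 0.2·0.1^5 = 0.2·0.00001 = 0.000002

0.000002


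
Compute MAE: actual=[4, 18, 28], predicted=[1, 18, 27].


Absolute errors: |4-1|=3, |18-18|=0, |28-27|=1
Sum = 4
MAE = 4/3 = 4/3

4/3


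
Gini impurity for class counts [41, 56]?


Probabilities: [41/97, 56/97] ≈ [0.4227, 0.5773]
Σpᵢ² = (1681 + 3136)/97² = 4817/9409
Gini = 1 - Σpᵢ² = 1 - 4817/9409 = 0.488

0.488


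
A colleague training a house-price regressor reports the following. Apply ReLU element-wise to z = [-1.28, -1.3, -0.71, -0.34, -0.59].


ReLU(-1.28) = max(0, -1.28) = 0.0
ReLU(-1.3) = max(0, -1.3) = 0.0
ReLU(-0.71) = max(0, -0.71) = 0.0
ReLU(-0.34) = max(0, -0.34) = 0.0
ReLU(-0.59) = max(0, -0.59) = 0.0
result = [0.0, 0.0, 0.0, 0.0, 0.0]

[0.0, 0.0, 0.0, 0.0, 0.0]


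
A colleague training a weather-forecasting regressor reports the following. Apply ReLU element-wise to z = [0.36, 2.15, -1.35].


ReLU(0.36) = max(0, 0.36) = 0.36
ReLU(2.15) = max(0, 2.15) = 2.15
ReLU(-1.35) = max(0, -1.35) = 0.0
result = [0.36, 2.15, 0.0]

[0.36, 2.15, 0.0]


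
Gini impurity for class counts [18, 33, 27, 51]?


Probabilities: [18/129, 33/129, 27/129, 51/129] ≈ [0.1395, 0.2558, 0.2093, 0.3953]
Σpᵢ² = (324 + 1089 + 729 + 2601)/129² = 4743/16641
Gini = 1 - Σpᵢ² = 1 - 4743/16641 = 0.715

0.715


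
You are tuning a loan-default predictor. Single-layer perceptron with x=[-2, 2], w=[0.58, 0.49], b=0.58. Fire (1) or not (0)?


z = (-2)·(0.58) + (2)·(0.49) + 0.58
  = 0.4
step(z) = 1 (z≥0)

1


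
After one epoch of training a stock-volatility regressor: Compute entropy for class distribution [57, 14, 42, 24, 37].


Probabilities: [57/174, 14/174, 42/174, 24/174, 37/174] ≈ [0.3276, 0.0805, 0.2414, 0.1379, 0.2126]
H = -((57/174)·log₂(57/174) + (14/174)·log₂(14/174) + (42/174)·log₂(42/174) + (24/174)·log₂(24/174) + (37/174)·log₂(37/174))
  = 2.1841 bits

2.1841 bits


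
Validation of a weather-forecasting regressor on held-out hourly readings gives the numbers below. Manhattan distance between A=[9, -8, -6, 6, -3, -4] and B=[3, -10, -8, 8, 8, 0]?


d = |9-3| + |-8+ 10| + |-6+ 8| + |6-8| + |-3-8| + |-4-0|
  = 6 + 2 + 2 + 2 + 11 + 4
  = 27

27


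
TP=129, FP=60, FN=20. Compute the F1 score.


Precision = 129/189 = 0.6825
Recall = 129/149 = 0.8658
F1 = 2·P·R/(P+R) = 2·TP/(2·TP+FP+FN) = 258/(258+60+20) = 258/338 = 0.7633

0.7633


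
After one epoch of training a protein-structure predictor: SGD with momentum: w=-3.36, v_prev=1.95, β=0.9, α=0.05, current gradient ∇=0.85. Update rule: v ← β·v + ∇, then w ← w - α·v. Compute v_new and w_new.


v_new = 0.9·1.95 + 0.85 = 1.755 + 0.85 = 2.605
w_new = -3.36 - 0.05·2.605 = -3.36 - 0.13025 = -3.49025

v_new=2.605, w_new=-3.49025


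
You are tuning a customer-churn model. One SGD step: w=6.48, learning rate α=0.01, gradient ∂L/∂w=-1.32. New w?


w_new = w - α·∇
= 6.48 - 0.01·-1.32
= 6.48 + 0.0132
= 6.4932

6.4932


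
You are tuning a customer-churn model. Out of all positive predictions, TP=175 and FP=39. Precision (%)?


Precision = TP/(TP+FP)
= 175/(175+39)
= 175/214 = 81.78%

81.78%


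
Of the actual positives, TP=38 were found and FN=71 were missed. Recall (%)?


Recall = TP/(TP+FN)
= 38/(38+71)
= 38/109 = 34.86%

34.86%


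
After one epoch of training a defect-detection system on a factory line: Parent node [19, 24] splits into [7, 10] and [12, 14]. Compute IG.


Parent = [19, 24], H_parent = 0.9902
H_left = 0.9774 (n=17), H_right = 0.9957 (n=26)
H_children = (17/43)·0.9774 + (26/43)·0.9957 = 0.9885
IG = 0.9902 - 0.9885 = 0.0017

0.0017


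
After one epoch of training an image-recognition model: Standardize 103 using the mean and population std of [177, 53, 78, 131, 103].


μ = 108.4, σ = 42.9865
z = (103 - 108.4)/42.9865 = -0.1256

-0.1256


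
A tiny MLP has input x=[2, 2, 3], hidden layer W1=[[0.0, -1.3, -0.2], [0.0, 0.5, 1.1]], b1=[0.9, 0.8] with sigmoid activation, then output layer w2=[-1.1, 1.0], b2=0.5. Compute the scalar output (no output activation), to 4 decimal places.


z1[0] = (0.0)·(2) + (-1.3)·(2) + (-0.2)·(3) + 0.9 = -2.3
z1[1] = (0.0)·(2) + (0.5)·(2) + (1.1)·(3) + 0.8 = 5.1
h = sigmoid(z1) = [0.0911, 0.9939]
output = (-1.1)·(0.0911) + (1.0)·(0.9939) + 0.5 = 1.3937

1.3937


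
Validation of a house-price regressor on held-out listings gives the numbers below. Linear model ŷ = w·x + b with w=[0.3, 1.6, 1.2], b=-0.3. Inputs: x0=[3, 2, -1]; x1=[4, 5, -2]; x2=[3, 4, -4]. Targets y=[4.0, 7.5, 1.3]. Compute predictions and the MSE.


ŷ0 = (0.3)·(3) + (1.6)·(2) + (1.2)·(-1) - 0.3 = 2.6
ŷ1 = (0.3)·(4) + (1.6)·(5) + (1.2)·(-2) - 0.3 = 6.5
ŷ2 = (0.3)·(3) + (1.6)·(4) + (1.2)·(-4) - 0.3 = 2.2
errors² = [1.96, 1.0, 0.81]
MSE = 3.7700/3 = 1.2567

1.2567


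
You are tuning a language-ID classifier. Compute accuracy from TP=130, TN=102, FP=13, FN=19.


Accuracy = (TP+TN)/(TP+TN+FP+FN)
= (130+102)/(264)
= 232/264 = 87.88%

87.88%


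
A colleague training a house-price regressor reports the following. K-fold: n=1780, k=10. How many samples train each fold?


Fold size = 1780/10 = 178
Training per fold = 1780 - 178 = 1602

1602


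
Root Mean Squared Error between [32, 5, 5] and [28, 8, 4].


MSE = 26/3 = 8.6667
RMSE = √(26/3) = 2.9439

2.9439


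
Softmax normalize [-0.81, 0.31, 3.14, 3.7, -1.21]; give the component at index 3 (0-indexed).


Exponentials: e^-0.81=0.4449, e^0.31=1.3634, e^3.14=23.1039, e^3.7=40.4473, e^-1.21=0.2982
Sum = 65.6577
Softmax = [0.0068, 0.0208, 0.3519, 0.616, 0.0045]
p[3] = 40.4473/65.6577 = 0.616

0.616


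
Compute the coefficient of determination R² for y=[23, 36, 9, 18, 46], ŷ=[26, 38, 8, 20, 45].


ȳ = 26.4
SS_res = Σ(y-ŷ)² = 19
SS_tot = Σ(y-ȳ)² = 861.2
R² = 1 - SS_res/SS_tot = 1 - 0.0221 = 0.9779

0.9779


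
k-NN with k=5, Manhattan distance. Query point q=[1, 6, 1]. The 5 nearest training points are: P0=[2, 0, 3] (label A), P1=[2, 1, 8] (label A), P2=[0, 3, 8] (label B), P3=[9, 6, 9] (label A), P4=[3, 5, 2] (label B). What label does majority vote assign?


d(q,P0) = 9  (label A)
d(q,P1) = 13  (label A)
d(q,P2) = 11  (label B)
d(q,P3) = 16  (label A)
d(q,P4) = 4  (label B)
Votes: A=3, B=2
Majority → A

A


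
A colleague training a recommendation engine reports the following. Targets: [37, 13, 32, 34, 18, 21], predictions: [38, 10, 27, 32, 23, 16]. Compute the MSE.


Squared errors: (37-38)²=1, (13-10)²=9, (32-27)²=25, (34-32)²=4, (18-23)²=25, (21-16)²=25
Sum = 89
MSE = 89/6 = 89/6

89/6


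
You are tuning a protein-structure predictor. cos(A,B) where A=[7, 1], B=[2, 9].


A·B = 7·2 + 1·9 = 23
‖A‖ = √50 = 7.0711, ‖B‖ = √85 = 9.2195
cos = 23/(√50·√85) = 23/√4250 = 0.3528

0.3528


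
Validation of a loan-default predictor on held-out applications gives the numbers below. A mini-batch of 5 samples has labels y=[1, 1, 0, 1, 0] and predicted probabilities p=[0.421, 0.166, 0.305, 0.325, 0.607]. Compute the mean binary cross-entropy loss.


L[0] = -ln(0.421) = 0.8651
L[1] = -ln(0.166) = 1.7958
L[2] = -ln(1-0.305) = -ln(0.695) = 0.3638
L[3] = -ln(0.325) = 1.1239
L[4] = -ln(1-0.607) = -ln(0.393) = 0.9339
mean = (0.8651 + 1.7958 + 0.3638 + 1.1239 + 0.9339)/5 = 1.0165

1.0165


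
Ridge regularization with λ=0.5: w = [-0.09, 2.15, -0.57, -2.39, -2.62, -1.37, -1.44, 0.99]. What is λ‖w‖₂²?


‖w‖₂² = (-0.09)² + (2.15)² + (-0.57)² + (-2.39)² + (-2.62)² + (-1.37)² + (-1.44)² + (0.99)²
     = 0.0081 + 4.6225 + 0.3249 + 5.7121 + 6.8644 + 1.8769 + 2.0736 + 0.9801
     = 22.4626
λ·‖w‖₂² = 0.5·22.4626 = 11.2313

11.2313


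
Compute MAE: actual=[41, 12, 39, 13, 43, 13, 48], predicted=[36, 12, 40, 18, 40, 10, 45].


Absolute errors: |41-36|=5, |12-12|=0, |39-40|=1, |13-18|=5, |43-40|=3, |13-10|=3, |48-45|=3
Sum = 20
MAE = 20/7 = 20/7

20/7


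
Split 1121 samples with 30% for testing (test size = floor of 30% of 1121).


Test = ⌊1121·30/100⌋ = 336
Train = 1121 - 336 = 785

Train: 785, Test: 336


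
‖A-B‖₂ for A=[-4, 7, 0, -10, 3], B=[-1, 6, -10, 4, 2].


d = √((-4+ 1)² + (7-6)² + (0+ 10)² + (-10-4)² + (3-2)²)
  = √(9 + 1 + 100 + 196 + 1)
  = √307 = 17.5214

17.5214


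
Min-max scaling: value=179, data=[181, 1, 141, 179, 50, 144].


min=1, max=181
(179-1)/(181-1) = 178/180 = 0.9889

0.9889


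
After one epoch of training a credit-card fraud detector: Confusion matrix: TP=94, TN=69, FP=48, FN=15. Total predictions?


Total = TP + TN + FP + FN
= 94 + 69 + 48 + 15
= 226
(Predicted positive: 142, predicted negative: 84)

226


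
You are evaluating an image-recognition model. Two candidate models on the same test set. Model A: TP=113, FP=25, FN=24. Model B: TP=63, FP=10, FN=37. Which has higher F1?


Model A: P=113/138=0.8188, R=113/137=0.8248, F1=2PR/(P+R)=2TP/(2TP+FP+FN)=226/275=0.8218
Model B: P=63/73=0.863, R=63/100=0.63, F1=2PR/(P+R)=2TP/(2TP+FP+FN)=126/173=0.7283
0.8218 > 0.7283 → Model A

Model A


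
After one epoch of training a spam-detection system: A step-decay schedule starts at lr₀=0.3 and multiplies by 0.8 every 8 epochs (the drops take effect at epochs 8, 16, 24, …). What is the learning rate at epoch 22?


n_drops = ⌊22/8⌋ = 2
lr = 0.3·0.8^2 = 0.3·0.64 = 0.192

0.192


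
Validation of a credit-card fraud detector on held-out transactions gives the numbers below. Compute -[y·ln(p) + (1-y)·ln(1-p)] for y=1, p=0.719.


BCE = -[y·ln(p) + (1-y)·ln(1-p)]
= -1·ln(0.719) - 0
= -ln(0.719) = 0.3299

0.3299


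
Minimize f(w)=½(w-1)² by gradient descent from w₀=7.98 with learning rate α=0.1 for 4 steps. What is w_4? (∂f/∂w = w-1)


step 1: grad = 7.98-1 = 6.98; w = 7.98 - 0.1·(6.98) = 7.282
step 2: grad = 7.282-1 = 6.282; w = 7.282 - 0.1·(6.282) = 6.6538
step 3: grad = 6.6538-1 = 5.6538; w = 6.6538 - 0.1·(5.6538) = 6.08842
step 4: grad = 6.08842-1 = 5.08842; w = 6.08842 - 0.1·(5.08842) = 5.579578

5.579578


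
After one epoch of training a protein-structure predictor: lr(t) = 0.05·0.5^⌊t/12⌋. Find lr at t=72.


n_drops = ⌊72/12⌋ = 6
lr = 0.05·0.5^6 = 0.05·0.015625 = 0.00078125

0.00078125


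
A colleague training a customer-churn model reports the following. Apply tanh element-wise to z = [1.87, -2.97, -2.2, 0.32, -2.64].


tanh(1.87) = 0.9536
tanh(-2.97) = -0.9947
tanh(-2.2) = -0.9757
tanh(0.32) = 0.3095
tanh(-2.64) = -0.9899
result = [0.9536, -0.9947, -0.9757, 0.3095, -0.9899]

[0.9536, -0.9947, -0.9757, 0.3095, -0.9899]


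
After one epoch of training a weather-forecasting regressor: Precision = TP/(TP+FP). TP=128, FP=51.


Precision = TP/(TP+FP)
= 128/(128+51)
= 128/179 = 71.51%

71.51%


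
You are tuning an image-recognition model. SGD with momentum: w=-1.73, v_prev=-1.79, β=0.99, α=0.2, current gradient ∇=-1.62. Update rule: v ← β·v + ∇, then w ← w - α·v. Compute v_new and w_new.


v_new = 0.99·-1.79 - 1.62 = -1.7721 - 1.62 = -3.3921
w_new = -1.73 - 0.2·-3.3921 = -1.73 + 0.67842 = -1.05158

v_new=-3.3921, w_new=-1.05158


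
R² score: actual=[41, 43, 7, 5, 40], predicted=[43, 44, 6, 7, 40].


ȳ = 27.2
SS_res = Σ(y-ŷ)² = 10
SS_tot = Σ(y-ȳ)² = 1504.8
R² = 1 - SS_res/SS_tot = 1 - 0.0066 = 0.9934

0.9934


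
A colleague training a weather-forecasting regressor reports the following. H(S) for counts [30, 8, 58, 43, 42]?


Probabilities: [30/181, 8/181, 58/181, 43/181, 42/181] ≈ [0.1657, 0.0442, 0.3204, 0.2376, 0.232]
H = -((30/181)·log₂(30/181) + (8/181)·log₂(8/181) + (58/181)·log₂(58/181) + (43/181)·log₂(43/181) + (42/181)·log₂(42/181))
  = 2.1364 bits

2.1364 bits


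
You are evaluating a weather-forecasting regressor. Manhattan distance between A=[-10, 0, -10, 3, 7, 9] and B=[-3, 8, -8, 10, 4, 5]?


d = |-10+ 3| + |0-8| + |-10+ 8| + |3-10| + |7-4| + |9-5|
  = 7 + 8 + 2 + 7 + 3 + 4
  = 31

31


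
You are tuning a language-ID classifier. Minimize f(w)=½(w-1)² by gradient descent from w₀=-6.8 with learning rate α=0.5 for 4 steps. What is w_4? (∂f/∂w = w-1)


step 1: grad = -6.8-1 = -7.8; w = -6.8 - 0.5·(-7.8) = -2.9
step 2: grad = -2.9-1 = -3.9; w = -2.9 - 0.5·(-3.9) = -0.95
step 3: grad = -0.95-1 = -1.95; w = -0.95 - 0.5·(-1.95) = 0.025
step 4: grad = 0.025-1 = -0.975; w = 0.025 - 0.5·(-0.975) = 0.5125

0.5125


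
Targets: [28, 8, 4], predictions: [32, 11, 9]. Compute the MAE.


Absolute errors: |28-32|=4, |8-11|=3, |4-9|=5
Sum = 12
MAE = 12/3 = 4

4


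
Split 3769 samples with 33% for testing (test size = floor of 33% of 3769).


Test = ⌊3769·33/100⌋ = 1243
Train = 3769 - 1243 = 2526

Train: 2526, Test: 1243


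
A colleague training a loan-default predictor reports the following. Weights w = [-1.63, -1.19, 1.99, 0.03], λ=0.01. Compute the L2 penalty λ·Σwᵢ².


‖w‖₂² = (-1.63)² + (-1.19)² + (1.99)² + (0.03)²
     = 2.6569 + 1.4161 + 3.9601 + 0.0009
     = 8.034
λ·‖w‖₂² = 0.01·8.034 = 0.08034

0.08034


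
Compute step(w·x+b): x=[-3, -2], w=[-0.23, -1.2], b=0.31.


z = (-3)·(-0.23) + (-2)·(-1.2) + 0.31
  = 3.4
step(z) = 1 (z≥0)

1


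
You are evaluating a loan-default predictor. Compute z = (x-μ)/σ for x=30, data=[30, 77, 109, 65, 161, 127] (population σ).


μ = 94.8333, σ = 42.8657
z = (30 - 94.8333)/42.8657 = -1.5125

-1.5125


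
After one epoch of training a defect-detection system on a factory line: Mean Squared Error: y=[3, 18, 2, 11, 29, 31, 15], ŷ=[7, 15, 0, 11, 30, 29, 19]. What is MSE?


Squared errors: (3-7)²=16, (18-15)²=9, (2-0)²=4, (11-11)²=0, (29-30)²=1, (31-29)²=4, (15-19)²=16
Sum = 50
MSE = 50/7 = 50/7

50/7


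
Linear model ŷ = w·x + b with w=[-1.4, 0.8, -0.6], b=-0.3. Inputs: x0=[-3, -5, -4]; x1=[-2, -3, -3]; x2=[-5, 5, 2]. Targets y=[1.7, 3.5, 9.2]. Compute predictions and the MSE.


ŷ0 = (-1.4)·(-3) + (0.8)·(-5) + (-0.6)·(-4) - 0.3 = 2.3
ŷ1 = (-1.4)·(-2) + (0.8)·(-3) + (-0.6)·(-3) - 0.3 = 1.9
ŷ2 = (-1.4)·(-5) + (0.8)·(5) + (-0.6)·(2) - 0.3 = 9.5
errors² = [0.36, 2.56, 0.09]
MSE = 3.0100/3 = 1.0033

1.0033


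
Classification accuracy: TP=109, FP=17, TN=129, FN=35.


Accuracy = (TP+TN)/(TP+TN+FP+FN)
= (109+129)/(290)
= 238/290 = 82.07%

82.07%


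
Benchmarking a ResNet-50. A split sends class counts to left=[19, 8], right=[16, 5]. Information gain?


Parent = [35, 13], H_parent = 0.8427
H_left = 0.8767 (n=27), H_right = 0.7919 (n=21)
H_children = (27/48)·0.8767 + (21/48)·0.7919 = 0.8396
IG = 0.8427 - 0.8396 = 0.0031

0.0031


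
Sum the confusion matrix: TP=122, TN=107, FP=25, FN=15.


Total = TP + TN + FP + FN
= 122 + 107 + 25 + 15
= 269
(Predicted positive: 147, predicted negative: 122)

269


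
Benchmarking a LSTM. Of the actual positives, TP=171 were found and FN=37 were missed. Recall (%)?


Recall = TP/(TP+FN)
= 171/(171+37)
= 171/208 = 82.21%

82.21%


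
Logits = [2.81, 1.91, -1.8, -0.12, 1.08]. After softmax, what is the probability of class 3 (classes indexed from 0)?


Exponentials: e^2.81=16.6099, e^1.91=6.7531, e^-1.8=0.1653, e^-0.12=0.8869, e^1.08=2.9447
Sum = 27.3599
Softmax = [0.6071, 0.2468, 0.006, 0.0324, 0.1076]
p[3] = 0.8869/27.3599 = 0.0324

0.0324


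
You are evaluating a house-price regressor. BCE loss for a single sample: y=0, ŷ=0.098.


BCE = -[y·ln(p) + (1-y)·ln(1-p)]
= -0 - 1·ln(1-0.098)
= -ln(0.902) = 0.1031

0.1031


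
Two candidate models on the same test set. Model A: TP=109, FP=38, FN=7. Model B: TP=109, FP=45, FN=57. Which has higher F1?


Model A: P=109/147=0.7415, R=109/116=0.9397, F1=2PR/(P+R)=2TP/(2TP+FP+FN)=218/263=0.8289
Model B: P=109/154=0.7078, R=109/166=0.6566, F1=2PR/(P+R)=2TP/(2TP+FP+FN)=218/320=0.6813
0.8289 > 0.6813 → Model A

Model A


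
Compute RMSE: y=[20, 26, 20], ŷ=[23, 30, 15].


MSE = 50/3 = 16.6667
RMSE = √(50/3) = 4.0825

4.0825


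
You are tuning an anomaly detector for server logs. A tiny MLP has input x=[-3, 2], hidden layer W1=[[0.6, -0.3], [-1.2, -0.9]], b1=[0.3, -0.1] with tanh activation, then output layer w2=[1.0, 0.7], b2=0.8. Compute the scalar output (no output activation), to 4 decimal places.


z1[0] = (0.6)·(-3) + (-0.3)·(2) + 0.3 = -2.1
z1[1] = (-1.2)·(-3) + (-0.9)·(2) - 0.1 = 1.7
h = tanh(z1) = [-0.9705, 0.9354]
output = (1.0)·(-0.9705) + (0.7)·(0.9354) + 0.8 = 0.4843

0.4843


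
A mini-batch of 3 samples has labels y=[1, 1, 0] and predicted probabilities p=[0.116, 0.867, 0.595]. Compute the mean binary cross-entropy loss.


L[0] = -ln(0.116) = 2.1542
L[1] = -ln(0.867) = 0.1427
L[2] = -ln(1-0.595) = -ln(0.405) = 0.9039
mean = (2.1542 + 0.1427 + 0.9039)/3 = 1.0669

1.0669


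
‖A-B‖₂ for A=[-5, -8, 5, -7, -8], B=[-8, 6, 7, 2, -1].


d = √((-5+ 8)² + (-8-6)² + (5-7)² + (-7-2)² + (-8+ 1)²)
  = √(9 + 196 + 4 + 81 + 49)
  = √339 = 18.412

18.412


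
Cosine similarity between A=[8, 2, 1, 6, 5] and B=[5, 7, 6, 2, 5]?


A·B = 8·5 + 2·7 + 1·6 + 6·2 + 5·5 = 97
‖A‖ = √130 = 11.4018, ‖B‖ = √139 = 11.7898
cos = 97/(√130·√139) = 97/√18070 = 0.7216

0.7216


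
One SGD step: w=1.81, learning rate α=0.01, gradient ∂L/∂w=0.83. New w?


w_new = w - α·∇
= 1.81 - 0.01·0.83
= 1.81 - 0.0083
= 1.8017

1.8017


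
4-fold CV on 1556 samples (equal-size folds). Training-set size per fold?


Fold size = 1556/4 = 389
Training per fold = 1556 - 389 = 1167

1167


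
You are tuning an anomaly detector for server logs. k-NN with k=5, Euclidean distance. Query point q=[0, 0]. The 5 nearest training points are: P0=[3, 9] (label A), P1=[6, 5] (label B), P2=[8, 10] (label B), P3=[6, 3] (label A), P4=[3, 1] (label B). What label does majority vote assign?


d(q,P0) = 9.4868  (label A)
d(q,P1) = 7.8102  (label B)
d(q,P2) = 12.8062  (label B)
d(q,P3) = 6.7082  (label A)
d(q,P4) = 3.1623  (label B)
Votes: A=2, B=3
Majority → B

B


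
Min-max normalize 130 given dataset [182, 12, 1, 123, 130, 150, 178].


min=1, max=182
(130-1)/(182-1) = 129/181 = 0.7127

0.7127


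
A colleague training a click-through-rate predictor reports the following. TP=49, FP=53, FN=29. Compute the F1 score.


Precision = 49/102 = 0.4804
Recall = 49/78 = 0.6282
F1 = 2·P·R/(P+R) = 2·TP/(2·TP+FP+FN) = 98/(98+53+29) = 98/180 = 0.5444

0.5444


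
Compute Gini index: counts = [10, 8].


Probabilities: [10/18, 8/18] ≈ [0.5556, 0.4444]
Σpᵢ² = (100 + 64)/18² = 164/324
Gini = 1 - Σpᵢ² = 1 - 164/324 = 0.4938

0.4938


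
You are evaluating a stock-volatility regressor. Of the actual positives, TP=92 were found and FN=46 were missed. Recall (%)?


Recall = TP/(TP+FN)
= 92/(92+46)
= 92/138 = 66.67%

66.67%


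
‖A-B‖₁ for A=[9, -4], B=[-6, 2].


d = |9+ 6| + |-4-2|
  = 15 + 6
  = 21

21


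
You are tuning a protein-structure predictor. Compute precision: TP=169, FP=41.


Precision = TP/(TP+FP)
= 169/(169+41)
= 169/210 = 80.48%

80.48%


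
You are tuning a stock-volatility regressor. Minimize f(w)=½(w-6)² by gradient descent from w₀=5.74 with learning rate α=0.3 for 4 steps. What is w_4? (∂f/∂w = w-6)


step 1: grad = 5.74-6 = -0.26; w = 5.74 - 0.3·(-0.26) = 5.818
step 2: grad = 5.818-6 = -0.182; w = 5.818 - 0.3·(-0.182) = 5.8726
step 3: grad = 5.8726-6 = -0.1274; w = 5.8726 - 0.3·(-0.1274) = 5.91082
step 4: grad = 5.91082-6 = -0.08918; w = 5.91082 - 0.3·(-0.08918) = 5.937574

5.937574


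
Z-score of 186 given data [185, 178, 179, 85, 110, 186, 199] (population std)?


μ = 160.2857, σ = 40.7631
z = (186 - 160.2857)/40.7631 = 0.6308

0.6308


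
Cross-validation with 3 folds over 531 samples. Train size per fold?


Fold size = 531/3 = 177
Training per fold = 531 - 177 = 354

354


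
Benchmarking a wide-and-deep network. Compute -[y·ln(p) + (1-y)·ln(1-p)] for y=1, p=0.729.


BCE = -[y·ln(p) + (1-y)·ln(1-p)]
= -1·ln(0.729) - 0
= -ln(0.729) = 0.3161

0.3161


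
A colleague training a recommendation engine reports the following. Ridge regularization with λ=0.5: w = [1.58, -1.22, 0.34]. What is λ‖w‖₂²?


‖w‖₂² = (1.58)² + (-1.22)² + (0.34)²
     = 2.4964 + 1.4884 + 0.1156
     = 4.1004
λ·‖w‖₂² = 0.5·4.1004 = 2.0502

2.0502


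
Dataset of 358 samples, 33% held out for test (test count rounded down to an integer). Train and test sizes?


Test = ⌊358·33/100⌋ = 118
Train = 358 - 118 = 240

Train: 240, Test: 118


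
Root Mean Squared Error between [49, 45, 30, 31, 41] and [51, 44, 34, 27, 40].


MSE = 38/5 = 7.6
RMSE = √(38/5) = 2.7568

2.7568


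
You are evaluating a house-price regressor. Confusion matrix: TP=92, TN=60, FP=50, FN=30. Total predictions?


Total = TP + TN + FP + FN
= 92 + 60 + 50 + 30
= 232
(Predicted positive: 142, predicted negative: 90)

232


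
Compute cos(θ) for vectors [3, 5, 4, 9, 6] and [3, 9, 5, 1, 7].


A·B = 3·3 + 5·9 + 4·5 + 9·1 + 6·7 = 125
‖A‖ = √167 = 12.9228, ‖B‖ = √165 = 12.8452
cos = 125/(√167·√165) = 125/√27555 = 0.753

0.753


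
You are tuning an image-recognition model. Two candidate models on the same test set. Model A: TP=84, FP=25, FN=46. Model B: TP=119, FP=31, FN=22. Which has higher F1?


Model A: P=84/109=0.7706, R=84/130=0.6462, F1=2PR/(P+R)=2TP/(2TP+FP+FN)=168/239=0.7029
Model B: P=119/150=0.7933, R=119/141=0.844, F1=2PR/(P+R)=2TP/(2TP+FP+FN)=238/291=0.8179
0.7029 < 0.8179 → Model B

Model B


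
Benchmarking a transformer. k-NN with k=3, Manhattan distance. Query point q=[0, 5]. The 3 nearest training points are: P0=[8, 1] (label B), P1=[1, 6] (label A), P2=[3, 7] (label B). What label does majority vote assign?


d(q,P0) = 12  (label B)
d(q,P1) = 2  (label A)
d(q,P2) = 5  (label B)
Votes: A=1, B=2
Majority → B

B


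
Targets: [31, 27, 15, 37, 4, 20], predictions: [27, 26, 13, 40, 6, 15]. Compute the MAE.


Absolute errors: |31-27|=4, |27-26|=1, |15-13|=2, |37-40|=3, |4-6|=2, |20-15|=5
Sum = 17
MAE = 17/6 = 17/6

17/6


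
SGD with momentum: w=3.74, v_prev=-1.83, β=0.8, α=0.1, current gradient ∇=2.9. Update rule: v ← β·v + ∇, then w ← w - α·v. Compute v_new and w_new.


v_new = 0.8·-1.83 + 2.9 = -1.464 + 2.9 = 1.436
w_new = 3.74 - 0.1·1.436 = 3.74 - 0.1436 = 3.5964

v_new=1.436, w_new=3.5964


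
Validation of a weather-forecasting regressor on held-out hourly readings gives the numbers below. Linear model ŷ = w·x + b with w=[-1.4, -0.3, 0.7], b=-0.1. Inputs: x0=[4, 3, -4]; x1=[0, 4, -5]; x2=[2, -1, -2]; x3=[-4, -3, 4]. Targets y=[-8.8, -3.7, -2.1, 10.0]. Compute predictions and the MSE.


ŷ0 = (-1.4)·(4) + (-0.3)·(3) + (0.7)·(-4) - 0.1 = -9.4
ŷ1 = (-1.4)·(0) + (-0.3)·(4) + (0.7)·(-5) - 0.1 = -4.8
ŷ2 = (-1.4)·(2) + (-0.3)·(-1) + (0.7)·(-2) - 0.1 = -4.0
ŷ3 = (-1.4)·(-4) + (-0.3)·(-3) + (0.7)·(4) - 0.1 = 9.2
errors² = [0.36, 1.21, 3.61, 0.64]
MSE = 5.8200/4 = 1.455

1.455


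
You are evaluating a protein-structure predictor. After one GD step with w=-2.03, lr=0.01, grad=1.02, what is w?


w_new = w - α·∇
= -2.03 - 0.01·1.02
= -2.03 - 0.0102
= -2.0402

-2.0402


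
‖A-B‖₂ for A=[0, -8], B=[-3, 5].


d = √((0+ 3)² + (-8-5)²)
  = √(9 + 169)
  = √178 = 13.3417

13.3417


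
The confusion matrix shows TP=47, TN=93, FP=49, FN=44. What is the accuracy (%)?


Accuracy = (TP+TN)/(TP+TN+FP+FN)
= (47+93)/(233)
= 140/233 = 60.09%

60.09%


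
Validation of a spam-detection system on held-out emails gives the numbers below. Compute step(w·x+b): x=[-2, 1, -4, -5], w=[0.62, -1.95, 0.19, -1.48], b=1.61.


z = (-2)·(0.62) + (1)·(-1.95) + (-4)·(0.19) + (-5)·(-1.48) + 1.61
  = 5.06
step(z) = 1 (z≥0)

1


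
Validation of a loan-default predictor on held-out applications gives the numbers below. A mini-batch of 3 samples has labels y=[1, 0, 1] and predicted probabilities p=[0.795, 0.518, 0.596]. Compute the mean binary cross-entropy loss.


L[0] = -ln(0.795) = 0.2294
L[1] = -ln(1-0.518) = -ln(0.482) = 0.7298
L[2] = -ln(0.596) = 0.5175
mean = (0.2294 + 0.7298 + 0.5175)/3 = 0.4922

0.4922


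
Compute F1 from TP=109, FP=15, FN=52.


Precision = 109/124 = 0.879
Recall = 109/161 = 0.677
F1 = 2·P·R/(P+R) = 2·TP/(2·TP+FP+FN) = 218/(218+15+52) = 218/285 = 0.7649

0.7649


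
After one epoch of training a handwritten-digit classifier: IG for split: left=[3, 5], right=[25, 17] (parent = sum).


Parent = [28, 22], H_parent = 0.9896
H_left = 0.9544 (n=8), H_right = 0.9737 (n=42)
H_children = (8/50)·0.9544 + (42/50)·0.9737 = 0.9706
IG = 0.9896 - 0.9706 = 0.019

0.019


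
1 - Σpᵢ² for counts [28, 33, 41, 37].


Probabilities: [28/139, 33/139, 41/139, 37/139] ≈ [0.2014, 0.2374, 0.295, 0.2662]
Σpᵢ² = (784 + 1089 + 1681 + 1369)/139² = 4923/19321
Gini = 1 - Σpᵢ² = 1 - 4923/19321 = 0.7452

0.7452


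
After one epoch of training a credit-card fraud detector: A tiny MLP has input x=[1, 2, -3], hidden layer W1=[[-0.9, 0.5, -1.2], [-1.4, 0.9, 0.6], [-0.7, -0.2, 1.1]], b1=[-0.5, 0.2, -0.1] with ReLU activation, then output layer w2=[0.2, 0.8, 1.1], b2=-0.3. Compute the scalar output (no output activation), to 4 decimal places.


z1[0] = (-0.9)·(1) + (0.5)·(2) + (-1.2)·(-3) - 0.5 = 3.2
z1[1] = (-1.4)·(1) + (0.9)·(2) + (0.6)·(-3) + 0.2 = -1.2
z1[2] = (-0.7)·(1) + (-0.2)·(2) + (1.1)·(-3) - 0.1 = -4.5
h = ReLU(z1) = [3.2, 0.0, 0.0]
output = (0.2)·(3.2) + (0.8)·(0.0) + (1.1)·(0.0) - 0.3 = 0.34

0.34
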